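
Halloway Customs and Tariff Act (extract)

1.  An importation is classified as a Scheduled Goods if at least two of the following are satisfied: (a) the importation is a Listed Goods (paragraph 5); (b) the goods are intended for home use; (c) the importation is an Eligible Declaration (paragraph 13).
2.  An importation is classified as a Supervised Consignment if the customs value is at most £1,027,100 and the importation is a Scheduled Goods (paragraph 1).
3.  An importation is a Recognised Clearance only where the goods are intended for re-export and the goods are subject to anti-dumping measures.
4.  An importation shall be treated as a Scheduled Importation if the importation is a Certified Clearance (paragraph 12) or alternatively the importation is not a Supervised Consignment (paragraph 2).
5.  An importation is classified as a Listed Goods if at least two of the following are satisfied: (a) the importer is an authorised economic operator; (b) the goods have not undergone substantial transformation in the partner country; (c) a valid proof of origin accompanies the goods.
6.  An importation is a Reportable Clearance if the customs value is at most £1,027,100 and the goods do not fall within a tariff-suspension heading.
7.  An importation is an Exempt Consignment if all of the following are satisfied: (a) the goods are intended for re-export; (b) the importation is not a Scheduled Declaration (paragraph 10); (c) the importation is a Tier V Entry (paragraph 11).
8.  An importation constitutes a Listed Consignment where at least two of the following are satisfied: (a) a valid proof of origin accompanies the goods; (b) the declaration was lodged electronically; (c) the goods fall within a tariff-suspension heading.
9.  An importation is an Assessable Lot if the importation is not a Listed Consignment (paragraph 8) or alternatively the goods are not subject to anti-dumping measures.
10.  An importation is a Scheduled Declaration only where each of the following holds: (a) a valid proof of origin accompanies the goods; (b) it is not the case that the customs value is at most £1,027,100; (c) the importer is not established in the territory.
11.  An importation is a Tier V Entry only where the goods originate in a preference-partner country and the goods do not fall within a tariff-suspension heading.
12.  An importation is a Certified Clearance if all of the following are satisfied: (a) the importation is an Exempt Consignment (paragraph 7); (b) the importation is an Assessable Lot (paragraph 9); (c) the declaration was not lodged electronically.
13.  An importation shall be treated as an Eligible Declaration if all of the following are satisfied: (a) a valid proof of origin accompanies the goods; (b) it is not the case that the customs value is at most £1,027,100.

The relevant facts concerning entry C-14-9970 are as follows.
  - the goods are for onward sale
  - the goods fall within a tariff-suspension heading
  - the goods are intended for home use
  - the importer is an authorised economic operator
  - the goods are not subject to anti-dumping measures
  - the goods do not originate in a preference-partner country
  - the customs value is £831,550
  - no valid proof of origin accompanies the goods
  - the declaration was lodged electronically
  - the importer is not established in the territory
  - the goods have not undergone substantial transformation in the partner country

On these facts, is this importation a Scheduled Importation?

No

paragraph 10 — Scheduled Declaration: [a valid proof of origin accompanies the goods? no] AND [customs value: £831,550 ≤ £1,027,100? yes, so negated condition no] AND [the importer is not established in the territory? yes] → not satisfied.
paragraph 11 — Tier V Entry: [the goods originate in a preference-partner country? no] AND [the goods do not fall within a tariff-suspension heading? no] → not satisfied.
paragraph 7 — Exempt Consignment: [the goods are intended for re-export? no] AND [not a Scheduled Declaration (paragraph 10)? yes] AND [Tier V Entry (paragraph 11)? no] → not satisfied.
paragraph 8 — Listed Consignment: a valid proof of origin accompanies the goods? no; the declaration was lodged electronically? yes; the goods fall within a tariff-suspension heading? yes — 2 of 3 hold (need ≥2) → satisfied.
paragraph 9 — Assessable Lot: [not a Listed Consignment (paragraph 8)? no] OR [the goods are not subject to anti-dumping measures? yes] → satisfied.
paragraph 12 — Certified Clearance: [Exempt Consignment (paragraph 7)? no] AND [Assessable Lot (paragraph 9)? yes] AND [the declaration was not lodged electronically? no] → not satisfied.
paragraph 5 — Listed Goods: the importer is an authorised economic operator? yes; the goods have not undergone substantial transformation in the partner country? yes; a valid proof of origin accompanies the goods? no — 2 of 3 hold (need ≥2) → satisfied.
paragraph 13 — Eligible Declaration: [a valid proof of origin accompanies the goods? no] AND [customs value: £831,550 ≤ £1,027,100? yes, so negated condition no] → not satisfied.
paragraph 1 — Scheduled Goods: Listed Goods (paragraph 5)? yes; the goods are intended for home use? yes; Eligible Declaration (paragraph 13)? no — 2 of 3 hold (need ≥2) → satisfied.
paragraph 2 — Supervised Consignment: [customs value: £831,550 ≤ £1,027,100? yes] AND [Scheduled Goods (paragraph 1)? yes] → satisfied.
paragraph 4 — Scheduled Importation: [Certified Clearance (paragraph 12)? no] OR [not a Supervised Consignment (paragraph 2)? no] → not satisfied.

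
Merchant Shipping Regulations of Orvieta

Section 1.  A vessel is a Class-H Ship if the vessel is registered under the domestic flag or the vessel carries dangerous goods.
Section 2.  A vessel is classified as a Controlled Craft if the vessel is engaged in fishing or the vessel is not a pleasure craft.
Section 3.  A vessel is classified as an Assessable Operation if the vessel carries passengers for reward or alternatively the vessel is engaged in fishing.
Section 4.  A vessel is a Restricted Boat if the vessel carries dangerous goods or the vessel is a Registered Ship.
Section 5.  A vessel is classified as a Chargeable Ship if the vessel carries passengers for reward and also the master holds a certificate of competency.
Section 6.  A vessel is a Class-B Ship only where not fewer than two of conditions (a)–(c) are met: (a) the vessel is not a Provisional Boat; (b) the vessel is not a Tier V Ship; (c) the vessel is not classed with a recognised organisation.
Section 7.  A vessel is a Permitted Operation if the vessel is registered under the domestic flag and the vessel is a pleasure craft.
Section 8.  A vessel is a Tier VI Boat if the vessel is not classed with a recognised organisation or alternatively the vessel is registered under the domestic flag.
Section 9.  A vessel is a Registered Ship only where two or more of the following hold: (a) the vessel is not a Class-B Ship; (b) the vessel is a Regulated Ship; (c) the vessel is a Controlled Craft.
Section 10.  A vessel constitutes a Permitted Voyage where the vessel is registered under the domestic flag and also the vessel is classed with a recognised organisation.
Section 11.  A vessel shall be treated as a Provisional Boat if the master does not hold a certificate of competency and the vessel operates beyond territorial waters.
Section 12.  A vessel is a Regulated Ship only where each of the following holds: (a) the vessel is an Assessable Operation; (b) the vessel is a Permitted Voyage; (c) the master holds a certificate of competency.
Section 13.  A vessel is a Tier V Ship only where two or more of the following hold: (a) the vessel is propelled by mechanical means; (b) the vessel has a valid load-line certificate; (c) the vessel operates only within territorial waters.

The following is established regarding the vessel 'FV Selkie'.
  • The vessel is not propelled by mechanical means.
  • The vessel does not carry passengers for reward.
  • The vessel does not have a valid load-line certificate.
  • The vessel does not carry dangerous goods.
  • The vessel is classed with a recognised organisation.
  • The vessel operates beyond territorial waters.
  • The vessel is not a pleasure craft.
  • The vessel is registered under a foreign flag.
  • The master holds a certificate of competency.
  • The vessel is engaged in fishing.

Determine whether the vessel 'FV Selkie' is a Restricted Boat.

section 11 — Provisional Boat: [the master does not hold a certificate of competency? no] AND [the vessel operates beyond territorial waters? yes] → not satisfied.
section 13 — Tier V Ship: the vessel is propelled by mechanical means? no; the vessel has a valid load-line certificate? no; the vessel operates only within territorial waters? no — 0 of 3 hold (need ≥2) → not satisfied.
section 6 — Class-B Ship: not a Provisional Boat (section 11)? yes; not a Tier V Ship (section 13)? yes; the vessel is not classed with a recognised organisation? no — 2 of 3 hold (need ≥2) → satisfied.
section 3 — Assessable Operation: [the vessel carries passengers for reward? no] OR [the vessel is engaged in fishing? yes] → satisfied.
section 10 — Permitted Voyage: [the vessel is registered under the domestic flag? no] AND [the vessel is classed with a recognised organisation? yes] → not satisfied.
section 12 — Regulated Ship: [Assessable Operation (section 3)? yes] AND [Permitted Voyage (section 10)? no] AND [the master holds a certificate of competency? yes] → not satisfied.
section 2 — Controlled Craft: [the vessel is engaged in fishing? yes] OR [the vessel is not a pleasure craft? yes] → satisfied.
section 9 — Registered Ship: not a Class-B Ship (section 6)? no; Regulated Ship (section 12)? no; Controlled Craft (section 2)? yes — 1 of 3 hold (need ≥2) → not satisfied.
section 4 — Restricted Boat: [the vessel carries dangerous goods? no] OR [Registered Ship (section 9)? no] → not satisfied.

No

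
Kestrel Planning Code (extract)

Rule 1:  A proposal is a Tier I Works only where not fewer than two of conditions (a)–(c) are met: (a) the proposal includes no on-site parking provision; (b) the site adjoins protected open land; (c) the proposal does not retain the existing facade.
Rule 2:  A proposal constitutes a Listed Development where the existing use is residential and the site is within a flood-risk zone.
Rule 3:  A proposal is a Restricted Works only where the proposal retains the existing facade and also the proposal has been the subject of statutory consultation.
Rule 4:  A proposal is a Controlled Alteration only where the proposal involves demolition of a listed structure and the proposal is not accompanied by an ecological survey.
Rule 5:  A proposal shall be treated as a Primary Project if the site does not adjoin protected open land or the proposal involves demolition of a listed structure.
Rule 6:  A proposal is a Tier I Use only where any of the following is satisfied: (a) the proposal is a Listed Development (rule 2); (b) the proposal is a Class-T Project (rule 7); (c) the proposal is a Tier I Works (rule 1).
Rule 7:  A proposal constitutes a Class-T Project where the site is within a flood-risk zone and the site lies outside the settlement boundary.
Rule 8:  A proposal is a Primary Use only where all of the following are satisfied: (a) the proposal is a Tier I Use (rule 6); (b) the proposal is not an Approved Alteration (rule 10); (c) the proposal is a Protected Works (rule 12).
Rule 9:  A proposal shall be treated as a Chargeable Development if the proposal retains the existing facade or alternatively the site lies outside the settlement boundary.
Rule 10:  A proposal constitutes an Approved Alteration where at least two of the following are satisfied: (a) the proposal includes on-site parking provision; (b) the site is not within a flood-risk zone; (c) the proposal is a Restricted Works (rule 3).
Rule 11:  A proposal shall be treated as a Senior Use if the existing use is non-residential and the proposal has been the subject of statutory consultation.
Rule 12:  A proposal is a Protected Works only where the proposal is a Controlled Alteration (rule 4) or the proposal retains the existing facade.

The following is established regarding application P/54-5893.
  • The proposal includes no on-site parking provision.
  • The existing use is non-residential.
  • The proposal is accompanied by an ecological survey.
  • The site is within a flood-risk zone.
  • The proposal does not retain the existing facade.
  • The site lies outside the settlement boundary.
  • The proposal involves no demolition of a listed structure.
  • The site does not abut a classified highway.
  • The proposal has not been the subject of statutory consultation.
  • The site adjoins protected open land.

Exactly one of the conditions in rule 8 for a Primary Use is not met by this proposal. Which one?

rule 2 — Listed Development: [the existing use is residential? no] AND [the site is within a flood-risk zone? yes] → not satisfied.
rule 7 — Class-T Project: [the site is within a flood-risk zone? yes] AND [the site lies outside the settlement boundary? yes] → satisfied.
rule 1 — Tier I Works: the proposal includes no on-site parking provision? yes; the site adjoins protected open land? yes; the proposal does not retain the existing facade? yes — 3 of 3 hold (need ≥2) → satisfied.
rule 6 — Tier I Use: [Listed Development (rule 2)? no] OR [Class-T Project (rule 7)? yes] OR [Tier I Works (rule 1)? yes] → satisfied.
rule 3 — Restricted Works: [the proposal retains the existing facade? no] AND [the proposal has been the subject of statutory consultation? no] → not satisfied.
rule 10 — Approved Alteration: the proposal includes on-site parking provision? no; the site is not within a flood-risk zone? no; Restricted Works (rule 3)? no — 0 of 3 hold (need ≥2) → not satisfied.
rule 4 — Controlled Alteration: [the proposal involves demolition of a listed structure? no] AND [the proposal is not accompanied by an ecological survey? no] → not satisfied.
rule 12 — Protected Works: [Controlled Alteration (rule 4)? no] OR [the proposal retains the existing facade? no] → not satisfied.
rule 8 — Primary Use: [Tier I Use (rule 6)? yes] AND [not an Approved Alteration (rule 10)? yes] AND [Protected Works (rule 12)? no] → not satisfied.

Protected Works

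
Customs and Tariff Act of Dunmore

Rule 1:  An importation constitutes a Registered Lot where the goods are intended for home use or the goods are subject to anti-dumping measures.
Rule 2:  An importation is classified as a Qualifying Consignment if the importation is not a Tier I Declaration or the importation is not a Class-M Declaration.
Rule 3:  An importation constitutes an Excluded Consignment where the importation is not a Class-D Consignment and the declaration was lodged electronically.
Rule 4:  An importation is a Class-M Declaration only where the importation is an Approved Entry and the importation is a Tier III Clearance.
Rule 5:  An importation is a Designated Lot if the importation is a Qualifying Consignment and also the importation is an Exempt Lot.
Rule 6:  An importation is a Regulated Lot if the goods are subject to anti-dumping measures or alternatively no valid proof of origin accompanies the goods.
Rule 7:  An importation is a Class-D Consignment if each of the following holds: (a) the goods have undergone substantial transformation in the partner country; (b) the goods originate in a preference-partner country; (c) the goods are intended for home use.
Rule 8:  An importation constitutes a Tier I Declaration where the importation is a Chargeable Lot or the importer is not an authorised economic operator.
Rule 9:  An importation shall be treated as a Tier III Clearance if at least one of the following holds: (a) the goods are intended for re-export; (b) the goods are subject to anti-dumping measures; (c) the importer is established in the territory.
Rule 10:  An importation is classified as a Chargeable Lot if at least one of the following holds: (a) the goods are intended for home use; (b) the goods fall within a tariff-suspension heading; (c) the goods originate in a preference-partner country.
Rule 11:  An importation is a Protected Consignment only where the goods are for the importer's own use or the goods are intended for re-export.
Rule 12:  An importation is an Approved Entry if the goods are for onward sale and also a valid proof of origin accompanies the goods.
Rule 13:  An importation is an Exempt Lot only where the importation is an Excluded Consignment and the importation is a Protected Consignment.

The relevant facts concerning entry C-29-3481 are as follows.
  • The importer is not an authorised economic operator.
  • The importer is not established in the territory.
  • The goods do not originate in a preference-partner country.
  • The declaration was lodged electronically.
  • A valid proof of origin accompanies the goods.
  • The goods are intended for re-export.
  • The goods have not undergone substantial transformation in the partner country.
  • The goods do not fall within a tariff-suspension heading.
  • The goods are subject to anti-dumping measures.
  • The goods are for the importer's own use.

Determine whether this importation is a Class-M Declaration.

No

rule 12 — Approved Entry: [the goods are for onward sale? no] AND [a valid proof of origin accompanies the goods? yes] → not satisfied.
rule 9 — Tier III Clearance: [the goods are intended for re-export? yes] OR [the goods are subject to anti-dumping measures? yes] OR [the importer is established in the territory? no] → satisfied.
rule 4 — Class-M Declaration: [Approved Entry (rule 12)? no] AND [Tier III Clearance (rule 9)? yes] → not satisfied.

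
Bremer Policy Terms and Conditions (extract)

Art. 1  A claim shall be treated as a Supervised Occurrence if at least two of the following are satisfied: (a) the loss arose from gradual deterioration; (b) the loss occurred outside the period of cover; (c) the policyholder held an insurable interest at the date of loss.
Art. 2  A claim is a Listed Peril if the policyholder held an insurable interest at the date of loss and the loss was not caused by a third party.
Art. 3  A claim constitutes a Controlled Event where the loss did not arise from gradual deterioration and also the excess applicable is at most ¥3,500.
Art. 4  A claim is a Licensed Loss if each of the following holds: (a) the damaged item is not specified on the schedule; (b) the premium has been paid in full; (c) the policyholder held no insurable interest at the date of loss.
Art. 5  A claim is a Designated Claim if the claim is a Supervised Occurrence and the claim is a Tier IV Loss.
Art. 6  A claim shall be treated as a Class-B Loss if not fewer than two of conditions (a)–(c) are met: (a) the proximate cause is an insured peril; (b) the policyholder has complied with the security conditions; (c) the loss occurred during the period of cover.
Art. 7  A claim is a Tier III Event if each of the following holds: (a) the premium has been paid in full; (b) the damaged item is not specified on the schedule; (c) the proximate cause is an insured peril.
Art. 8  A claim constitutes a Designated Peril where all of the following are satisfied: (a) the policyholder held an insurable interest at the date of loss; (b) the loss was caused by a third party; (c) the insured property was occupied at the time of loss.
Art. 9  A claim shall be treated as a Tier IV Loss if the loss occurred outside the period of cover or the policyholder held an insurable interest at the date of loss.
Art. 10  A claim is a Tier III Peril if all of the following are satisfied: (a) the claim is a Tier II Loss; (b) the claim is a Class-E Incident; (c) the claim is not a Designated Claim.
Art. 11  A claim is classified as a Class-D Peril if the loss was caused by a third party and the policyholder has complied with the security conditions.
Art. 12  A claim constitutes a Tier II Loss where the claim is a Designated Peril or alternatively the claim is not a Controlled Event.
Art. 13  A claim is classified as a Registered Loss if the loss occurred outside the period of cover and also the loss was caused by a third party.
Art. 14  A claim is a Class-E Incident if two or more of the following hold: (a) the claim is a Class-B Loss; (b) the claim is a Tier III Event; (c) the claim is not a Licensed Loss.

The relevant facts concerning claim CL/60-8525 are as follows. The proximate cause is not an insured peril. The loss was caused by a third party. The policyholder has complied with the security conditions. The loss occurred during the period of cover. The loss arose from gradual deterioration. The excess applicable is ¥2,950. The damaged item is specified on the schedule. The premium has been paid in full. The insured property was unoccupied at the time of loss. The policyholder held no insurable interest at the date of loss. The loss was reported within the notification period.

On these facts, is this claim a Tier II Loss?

Under article 8: the policyholder held an insurable interest at the date of loss? no; and the loss was caused by a third party? yes; and the insured property was occupied at the time of loss? no. So the claim is not a Designated Peril.
Under article 3: the loss did not arise from gradual deterioration? no; and excess applicable: ¥2,950 ≤ ¥3,500? yes. So the claim is not a Controlled Event.
Under article 12: Designated Peril (article 8)? no; or not a Controlled Event (article 3)? yes. So the claim is a Tier II Loss.

Yes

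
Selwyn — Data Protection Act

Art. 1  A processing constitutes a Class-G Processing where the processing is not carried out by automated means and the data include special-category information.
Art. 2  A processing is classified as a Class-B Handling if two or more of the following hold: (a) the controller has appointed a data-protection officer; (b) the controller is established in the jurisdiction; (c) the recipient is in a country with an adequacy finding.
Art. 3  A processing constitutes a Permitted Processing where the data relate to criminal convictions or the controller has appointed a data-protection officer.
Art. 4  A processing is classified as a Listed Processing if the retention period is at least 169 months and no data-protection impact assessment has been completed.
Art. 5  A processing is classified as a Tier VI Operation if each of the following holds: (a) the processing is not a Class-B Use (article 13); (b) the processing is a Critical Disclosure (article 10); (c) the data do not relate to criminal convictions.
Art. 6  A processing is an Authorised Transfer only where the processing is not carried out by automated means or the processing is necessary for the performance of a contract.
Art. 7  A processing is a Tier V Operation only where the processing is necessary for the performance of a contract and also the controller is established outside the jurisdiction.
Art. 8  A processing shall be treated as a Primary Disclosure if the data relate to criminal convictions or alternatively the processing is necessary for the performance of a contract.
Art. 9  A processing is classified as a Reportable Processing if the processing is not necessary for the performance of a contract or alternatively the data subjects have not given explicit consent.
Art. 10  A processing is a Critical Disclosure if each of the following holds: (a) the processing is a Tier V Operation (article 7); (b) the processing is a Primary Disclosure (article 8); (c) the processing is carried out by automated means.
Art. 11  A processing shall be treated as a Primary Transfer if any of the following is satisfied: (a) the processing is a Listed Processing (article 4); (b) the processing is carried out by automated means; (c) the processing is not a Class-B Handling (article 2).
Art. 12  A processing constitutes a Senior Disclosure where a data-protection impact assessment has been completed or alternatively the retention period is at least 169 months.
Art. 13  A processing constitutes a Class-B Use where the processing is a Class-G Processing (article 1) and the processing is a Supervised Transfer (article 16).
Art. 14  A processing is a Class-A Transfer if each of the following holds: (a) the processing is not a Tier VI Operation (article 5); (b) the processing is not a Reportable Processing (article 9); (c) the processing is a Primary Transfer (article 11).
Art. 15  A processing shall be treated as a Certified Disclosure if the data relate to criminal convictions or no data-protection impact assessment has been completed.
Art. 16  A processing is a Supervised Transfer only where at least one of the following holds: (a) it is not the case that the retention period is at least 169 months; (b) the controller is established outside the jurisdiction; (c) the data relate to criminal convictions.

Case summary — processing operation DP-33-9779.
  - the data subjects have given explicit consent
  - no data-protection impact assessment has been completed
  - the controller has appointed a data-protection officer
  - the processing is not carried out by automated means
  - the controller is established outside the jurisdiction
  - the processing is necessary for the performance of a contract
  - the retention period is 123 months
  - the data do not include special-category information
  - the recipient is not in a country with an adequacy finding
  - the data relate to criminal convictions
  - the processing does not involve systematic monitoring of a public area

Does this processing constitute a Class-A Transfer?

article 1 — Class-G Processing: [the processing is not carried out by automated means? yes] AND [the data include special-category information? no] → not satisfied.
article 16 — Supervised Transfer: [retention period: 123 months ≥ 169 months? no, so negated condition yes] OR [the controller is established outside the jurisdiction? yes] OR [the data relate to criminal convictions? yes] → satisfied.
article 13 — Class-B Use: [Class-G Processing (article 1)? no] AND [Supervised Transfer (article 16)? yes] → not satisfied.
article 7 — Tier V Operation: [the processing is necessary for the performance of a contract? yes] AND [the controller is established outside the jurisdiction? yes] → satisfied.
article 8 — Primary Disclosure: [the data relate to criminal convictions? yes] OR [the processing is necessary for the performance of a contract? yes] → satisfied.
article 10 — Critical Disclosure: [Tier V Operation (article 7)? yes] AND [Primary Disclosure (article 8)? yes] AND [the processing is carried out by automated means? no] → not satisfied.
article 5 — Tier VI Operation: [not a Class-B Use (article 13)? yes] AND [Critical Disclosure (article 10)? no] AND [the data do not relate to criminal convictions? no] → not satisfied.
article 9 — Reportable Processing: [the processing is not necessary for the performance of a contract? no] OR [the data subjects have not given explicit consent? no] → not satisfied.
article 4 — Listed Processing: [retention period: 123 months ≥ 169 months? no] AND [no data-protection impact assessment has been completed? yes] → not satisfied.
article 2 — Class-B Handling: the controller has appointed a data-protection officer? yes; the controller is established in the jurisdiction? no; the recipient is in a country with an adequacy finding? no — 1 of 3 hold (need ≥2) → not satisfied.
article 11 — Primary Transfer: [Listed Processing (article 4)? no] OR [the processing is carried out by automated means? no] OR [not a Class-B Handling (article 2)? yes] → satisfied.
article 14 — Class-A Transfer: [not a Tier VI Operation (article 5)? yes] AND [not a Reportable Processing (article 9)? yes] AND [Primary Transfer (article 11)? yes] → satisfied.

Yes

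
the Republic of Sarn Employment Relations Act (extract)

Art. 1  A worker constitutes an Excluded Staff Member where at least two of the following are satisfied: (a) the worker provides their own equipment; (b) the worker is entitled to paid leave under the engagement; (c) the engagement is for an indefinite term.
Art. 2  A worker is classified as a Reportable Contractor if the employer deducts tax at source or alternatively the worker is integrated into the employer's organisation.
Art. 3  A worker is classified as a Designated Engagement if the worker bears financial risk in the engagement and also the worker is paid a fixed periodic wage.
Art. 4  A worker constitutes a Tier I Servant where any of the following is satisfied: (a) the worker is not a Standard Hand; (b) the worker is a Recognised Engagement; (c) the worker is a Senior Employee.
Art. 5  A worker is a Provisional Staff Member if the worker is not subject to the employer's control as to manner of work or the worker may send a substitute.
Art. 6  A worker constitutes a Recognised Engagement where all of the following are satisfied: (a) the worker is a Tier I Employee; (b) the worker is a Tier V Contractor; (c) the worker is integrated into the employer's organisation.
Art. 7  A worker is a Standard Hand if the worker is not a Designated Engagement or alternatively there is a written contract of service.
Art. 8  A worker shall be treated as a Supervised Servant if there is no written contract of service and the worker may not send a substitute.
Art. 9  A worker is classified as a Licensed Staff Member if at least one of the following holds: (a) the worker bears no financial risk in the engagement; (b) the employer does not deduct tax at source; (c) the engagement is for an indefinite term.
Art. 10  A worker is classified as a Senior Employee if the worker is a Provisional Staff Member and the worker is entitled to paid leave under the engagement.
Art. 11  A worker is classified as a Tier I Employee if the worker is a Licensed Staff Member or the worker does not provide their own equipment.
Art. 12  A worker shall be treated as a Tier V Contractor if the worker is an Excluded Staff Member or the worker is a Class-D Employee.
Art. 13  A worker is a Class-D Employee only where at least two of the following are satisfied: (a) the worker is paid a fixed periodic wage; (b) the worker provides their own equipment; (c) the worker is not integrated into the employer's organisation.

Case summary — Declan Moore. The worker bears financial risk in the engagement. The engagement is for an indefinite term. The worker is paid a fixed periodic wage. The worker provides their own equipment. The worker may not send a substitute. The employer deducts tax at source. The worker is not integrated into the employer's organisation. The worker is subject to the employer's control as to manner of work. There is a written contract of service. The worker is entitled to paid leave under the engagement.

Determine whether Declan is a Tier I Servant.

Under article 3: the worker bears financial risk in the engagement? yes; and the worker is paid a fixed periodic wage? yes. So the worker is a Designated Engagement.
Under article 7: not a Designated Engagement (article 3)? no; or there is a written contract of service? yes. So the worker is a Standard Hand.
Under article 9: the worker bears no financial risk in the engagement? no; or the employer does not deduct tax at source? no; or the engagement is for an indefinite term? yes. So the worker is a Licensed Staff Member.
Under article 11: Licensed Staff Member (article 9)? yes; or the worker does not provide their own equipment? no. So the worker is a Tier I Employee.
Under article 1: the worker provides their own equipment? yes; the worker is entitled to paid leave under the engagement? yes; the engagement is for an indefinite term? yes — 3 of 3 hold (need ≥2) → satisfied.
Under article 13: the worker is paid a fixed periodic wage? yes; the worker provides their own equipment? yes; the worker is not integrated into the employer's organisation? yes — 3 of 3 hold (need ≥2) → satisfied.
Under article 12: Excluded Staff Member (article 1)? yes; or Class-D Employee (article 13)? yes. So the worker is a Tier V Contractor.
Under article 6: Tier I Employee (article 11)? yes; and Tier V Contractor (article 12)? yes; and the worker is integrated into the employer's organisation? no. So the worker is not a Recognised Engagement.
Under article 5: the worker is not subject to the employer's control as to manner of work? no; or the worker may send a substitute? no. So the worker is not a Provisional Staff Member.
Under article 10: Provisional Staff Member (article 5)? no; and the worker is entitled to paid leave under the engagement? yes. So the worker is not a Senior Employee.
Under article 4: not a Standard Hand (article 7)? no; or Recognised Engagement (article 6)? no; or Senior Employee (article 10)? no. So the worker is not a Tier I Servant.

No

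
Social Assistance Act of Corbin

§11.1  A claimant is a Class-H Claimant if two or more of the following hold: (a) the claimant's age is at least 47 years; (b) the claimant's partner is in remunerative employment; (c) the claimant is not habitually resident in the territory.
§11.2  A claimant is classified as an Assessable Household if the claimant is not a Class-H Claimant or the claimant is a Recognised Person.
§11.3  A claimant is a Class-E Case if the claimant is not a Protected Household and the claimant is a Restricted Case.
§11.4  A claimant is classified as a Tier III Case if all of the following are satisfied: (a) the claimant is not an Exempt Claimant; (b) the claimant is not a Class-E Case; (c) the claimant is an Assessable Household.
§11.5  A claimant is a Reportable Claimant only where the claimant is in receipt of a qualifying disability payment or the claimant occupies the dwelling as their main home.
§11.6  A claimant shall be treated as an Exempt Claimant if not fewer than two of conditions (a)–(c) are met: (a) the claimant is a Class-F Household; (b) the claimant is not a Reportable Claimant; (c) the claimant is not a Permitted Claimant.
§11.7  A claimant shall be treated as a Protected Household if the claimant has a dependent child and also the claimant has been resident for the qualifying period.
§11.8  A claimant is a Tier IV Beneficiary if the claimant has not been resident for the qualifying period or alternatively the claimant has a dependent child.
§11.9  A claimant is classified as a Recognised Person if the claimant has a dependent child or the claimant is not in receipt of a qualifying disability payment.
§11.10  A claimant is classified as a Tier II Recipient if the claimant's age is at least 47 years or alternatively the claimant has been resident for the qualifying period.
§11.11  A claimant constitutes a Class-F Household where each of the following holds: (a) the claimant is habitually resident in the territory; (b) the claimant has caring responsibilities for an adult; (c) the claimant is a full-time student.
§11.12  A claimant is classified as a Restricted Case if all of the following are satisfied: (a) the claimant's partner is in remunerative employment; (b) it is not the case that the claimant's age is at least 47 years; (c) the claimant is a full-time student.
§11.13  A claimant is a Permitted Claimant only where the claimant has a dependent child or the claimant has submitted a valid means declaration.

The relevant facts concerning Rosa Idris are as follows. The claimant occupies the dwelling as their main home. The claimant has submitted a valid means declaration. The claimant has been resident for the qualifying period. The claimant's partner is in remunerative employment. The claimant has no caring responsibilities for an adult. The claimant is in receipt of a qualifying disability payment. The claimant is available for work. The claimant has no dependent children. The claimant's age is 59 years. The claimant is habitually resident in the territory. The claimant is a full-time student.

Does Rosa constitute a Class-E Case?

§11.7 — Protected Household: [the claimant has a dependent child? no] AND [the claimant has been resident for the qualifying period? yes] → not satisfied.
§11.12 — Restricted Case: [the claimant's partner is in remunerative employment? yes] AND [claimant's age: 59 years ≥ 47 years? yes, so negated condition no] AND [the claimant is a full-time student? yes] → not satisfied.
§11.3 — Class-E Case: [not a Protected Household (§11.7)? yes] AND [Restricted Case (§11.12)? no] → not satisfied.

No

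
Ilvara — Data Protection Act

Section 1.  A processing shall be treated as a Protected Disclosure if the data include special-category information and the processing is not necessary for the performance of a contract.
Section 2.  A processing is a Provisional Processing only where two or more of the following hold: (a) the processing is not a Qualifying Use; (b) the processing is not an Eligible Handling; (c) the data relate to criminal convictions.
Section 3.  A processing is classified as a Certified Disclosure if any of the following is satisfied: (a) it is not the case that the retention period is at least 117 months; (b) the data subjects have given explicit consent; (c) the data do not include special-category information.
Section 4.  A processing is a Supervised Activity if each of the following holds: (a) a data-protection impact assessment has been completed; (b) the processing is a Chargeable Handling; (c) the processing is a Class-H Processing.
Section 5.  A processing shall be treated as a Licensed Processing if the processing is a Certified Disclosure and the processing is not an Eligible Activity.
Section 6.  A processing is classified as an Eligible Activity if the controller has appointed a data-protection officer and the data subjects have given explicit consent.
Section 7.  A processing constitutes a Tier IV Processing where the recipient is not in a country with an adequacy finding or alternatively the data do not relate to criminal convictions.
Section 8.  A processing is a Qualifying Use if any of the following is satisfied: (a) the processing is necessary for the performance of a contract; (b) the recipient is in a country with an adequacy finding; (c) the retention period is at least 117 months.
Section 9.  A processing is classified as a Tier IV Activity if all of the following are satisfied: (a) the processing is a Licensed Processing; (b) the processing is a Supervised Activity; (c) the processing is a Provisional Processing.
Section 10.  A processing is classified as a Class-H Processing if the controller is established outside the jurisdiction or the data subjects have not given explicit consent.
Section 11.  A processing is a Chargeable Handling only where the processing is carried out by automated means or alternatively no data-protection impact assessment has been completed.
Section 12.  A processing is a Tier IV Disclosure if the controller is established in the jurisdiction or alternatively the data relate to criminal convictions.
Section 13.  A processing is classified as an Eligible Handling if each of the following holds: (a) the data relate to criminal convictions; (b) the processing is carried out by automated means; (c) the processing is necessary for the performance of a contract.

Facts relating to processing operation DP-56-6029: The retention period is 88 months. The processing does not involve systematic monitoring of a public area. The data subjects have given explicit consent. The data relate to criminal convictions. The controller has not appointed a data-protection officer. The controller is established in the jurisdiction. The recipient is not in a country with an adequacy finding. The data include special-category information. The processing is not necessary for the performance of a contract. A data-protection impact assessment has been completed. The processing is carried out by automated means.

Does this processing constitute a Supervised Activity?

section 11 — Chargeable Handling: [the processing is carried out by automated means? yes] OR [no data-protection impact assessment has been completed? no] → satisfied.
section 10 — Class-H Processing: [the controller is established outside the jurisdiction? no] OR [the data subjects have not given explicit consent? no] → not satisfied.
section 4 — Supervised Activity: [a data-protection impact assessment has been completed? yes] AND [Chargeable Handling (section 11)? yes] AND [Class-H Processing (section 10)? no] → not satisfied.

No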